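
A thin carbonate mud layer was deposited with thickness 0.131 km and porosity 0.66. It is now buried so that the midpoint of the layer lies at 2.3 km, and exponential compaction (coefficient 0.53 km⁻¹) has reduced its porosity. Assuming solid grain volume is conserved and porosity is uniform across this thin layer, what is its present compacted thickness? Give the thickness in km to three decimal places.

Porosity at 2.3 km: φ = 0.66·exp(−0.53×2.3) = 0.1950
Solid-volume conservation: h(1−φ) = h₀(1−φ₀) ⇒ h = h₀·(1−φ₀)/(1−φ)
h = 0.131 × (1 − 0.66)/(1 − 0.1950) = 0.131 × 0.4224 = 0.0553 km

0.055 km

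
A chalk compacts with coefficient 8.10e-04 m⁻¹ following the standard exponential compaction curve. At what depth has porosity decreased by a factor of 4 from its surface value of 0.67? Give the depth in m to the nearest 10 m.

1710 m

Working in km (1 km = 1000 m; β in km⁻¹ = β in m⁻¹ × 1000):
phi/phi₀ = 1/4 ⇒ exp(−β·d) = 1/4 ⇒ d = ln(4) / β
d = 1.3863 / 0.81 = 1.711 km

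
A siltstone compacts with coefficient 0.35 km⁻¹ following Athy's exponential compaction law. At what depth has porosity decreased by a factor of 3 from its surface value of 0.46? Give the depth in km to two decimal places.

φ/φ₀ = 1/3 ⇒ exp(−β·d) = 1/3 ⇒ d = ln(3) / β
d = 1.0986 / 0.35 = 3.139 km

3.14 km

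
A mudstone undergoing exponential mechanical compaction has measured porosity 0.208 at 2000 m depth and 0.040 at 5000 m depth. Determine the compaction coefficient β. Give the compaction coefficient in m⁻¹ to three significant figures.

Working in km (1 km = 1000 m; β in km⁻¹ = β in m⁻¹ × 1000):
Athy: phi(z) = phi₀ e^(−βz) ⇒ phi₁/phi₂ = e^{β(z₂−z₁)} ⇒ β = ln(phi₁/phi₂)/(z₂−z₁)
β = ln(0.208/0.04) / (5 − 2) = ln(5.2) / 3 = 1.6487 / 3 = 0.5496 km⁻¹

0.000550 m⁻¹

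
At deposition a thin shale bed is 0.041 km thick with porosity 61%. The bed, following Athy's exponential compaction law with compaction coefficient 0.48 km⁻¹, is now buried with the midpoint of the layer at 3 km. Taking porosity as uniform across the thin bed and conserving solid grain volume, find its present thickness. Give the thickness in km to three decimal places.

0.019 km

Porosity at 3 km: phi = 0.61·exp(−0.48×3) = 0.1445
Solid-volume conservation: h(1−phi) = h₀(1−phi₀) ⇒ h = h₀·(1−phi₀)/(1−phi)
h = 0.041 × (1 − 0.61)/(1 − 0.1445) = 0.041 × 0.4559 = 0.0187 km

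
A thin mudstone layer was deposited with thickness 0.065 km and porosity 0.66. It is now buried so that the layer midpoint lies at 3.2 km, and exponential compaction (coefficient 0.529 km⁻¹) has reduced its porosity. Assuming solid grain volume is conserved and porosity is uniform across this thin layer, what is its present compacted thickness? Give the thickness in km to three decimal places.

0.025 km

Porosity at 3.2 km: n = 0.66·exp(−0.529×3.2) = 0.1214
Solid-volume conservation: h(1−n) = h₀(1−n₀) ⇒ h = h₀·(1−n₀)/(1−n)
h = 0.065 × (1 − 0.66)/(1 − 0.1214) = 0.065 × 0.3870 = 0.0252 km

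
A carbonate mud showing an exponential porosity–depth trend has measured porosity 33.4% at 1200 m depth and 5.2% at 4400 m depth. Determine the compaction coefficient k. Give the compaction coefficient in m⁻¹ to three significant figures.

Working in km (1 km = 1000 m; k in km⁻¹ = k in m⁻¹ × 1000):
Athy: φ(z) = φ₀ e^(−kz) ⇒ φ₁/φ₂ = e^{k(z₂−z₁)} ⇒ k = ln(φ₁/φ₂)/(z₂−z₁)
k = ln(0.334/0.052) / (4.4 − 1.2) = ln(6.423) / 3.2 = 1.8599 / 3.2 = 0.5812 km⁻¹

0.000581 m⁻¹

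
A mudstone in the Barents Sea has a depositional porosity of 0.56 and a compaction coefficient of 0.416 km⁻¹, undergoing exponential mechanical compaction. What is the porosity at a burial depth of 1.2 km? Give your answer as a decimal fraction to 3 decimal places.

0.340

n = n₀·exp(−k·z) = 0.56 × exp(−0.416 × 1.2) = 0.56 × exp(−0.4992)
  = 0.56 × 0.6070 = 0.3399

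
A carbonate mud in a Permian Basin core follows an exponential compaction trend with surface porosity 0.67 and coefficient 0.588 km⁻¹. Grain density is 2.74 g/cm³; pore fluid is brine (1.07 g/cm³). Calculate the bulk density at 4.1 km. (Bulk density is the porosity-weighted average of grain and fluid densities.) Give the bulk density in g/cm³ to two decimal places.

Porosity at depth: n = 0.67·exp(−0.588×4.1) = 0.67×0.0897 = 0.0601
Bulk density: ρ_b = (1−n)ρ_g + n·ρ_f = 0.9399×2.74 + 0.0601×1.07
       = 2.575 + 0.064 = 2.640 g/cm³

2.64 g/cm³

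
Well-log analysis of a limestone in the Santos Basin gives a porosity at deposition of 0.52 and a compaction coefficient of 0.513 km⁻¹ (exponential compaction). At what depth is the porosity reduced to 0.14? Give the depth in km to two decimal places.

2.56 km

Invert Athy's law: d = ln(n₀/n) / k
d = ln(0.52/0.14) / 0.513 = ln(3.714) / 0.513 = 1.3122 / 0.513 = 2.558 km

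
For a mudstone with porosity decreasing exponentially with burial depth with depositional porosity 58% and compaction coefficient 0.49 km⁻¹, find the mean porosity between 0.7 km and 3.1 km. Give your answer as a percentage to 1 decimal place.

⟨phi⟩ = (1/(d₂−d₁)) ∫ phi₀ e^(−βd) dd = phi₀·(e^(−β·d₁) − e^(−β·d₂)) / (β·(d₂−d₁))
e^(−0.49×0.7) = 0.7096; e^(−0.49×3.1) = 0.2189
⟨phi⟩ = 0.58 × (0.7096 − 0.2189) / (0.49 × 2.4) = 0.58 × 0.4173 = 0.2420

24.2%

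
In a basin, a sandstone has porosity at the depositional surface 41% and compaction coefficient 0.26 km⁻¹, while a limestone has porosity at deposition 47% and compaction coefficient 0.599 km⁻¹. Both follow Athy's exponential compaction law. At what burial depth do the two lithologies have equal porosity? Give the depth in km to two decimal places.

Set phi₀ₐ e^(−cₐz) = phi₀ᵦ e^(−cᵦz) ⇒ ln(phi₀ₐ/phi₀ᵦ) = (cₐ − cᵦ)·z
z = ln(0.41/0.47) / (0.26 − 0.599) = -0.1366 / -0.339 = 0.403 km

0.40 km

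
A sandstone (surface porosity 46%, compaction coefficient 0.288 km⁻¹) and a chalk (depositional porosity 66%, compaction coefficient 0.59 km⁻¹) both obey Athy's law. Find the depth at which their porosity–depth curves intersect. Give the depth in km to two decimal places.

1.20 km

Set φ₀ₐ e^(−βₐZ) = φ₀ᵦ e^(−βᵦZ) ⇒ ln(φ₀ₐ/φ₀ᵦ) = (βₐ − βᵦ)·Z
Z = ln(0.46/0.66) / (0.288 − 0.59) = -0.3610 / -0.302 = 1.195 km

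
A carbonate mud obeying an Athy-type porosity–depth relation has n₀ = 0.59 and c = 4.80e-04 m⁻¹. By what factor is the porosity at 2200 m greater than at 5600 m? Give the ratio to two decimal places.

5.11

Working in km (1 km = 1000 m; c in km⁻¹ = c in m⁻¹ × 1000):
n(d₁)/n(d₂) = e^(−c·d₁)/e^(−c·d₂) = e^{c(d₂−d₁)}
= exp(0.48 × 3.4) = exp(1.632) = 5.1141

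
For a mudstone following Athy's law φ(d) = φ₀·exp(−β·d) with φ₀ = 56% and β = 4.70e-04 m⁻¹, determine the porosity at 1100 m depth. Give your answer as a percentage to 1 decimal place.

Working in km (1 km = 1000 m; β in km⁻¹ = β in m⁻¹ × 1000):
φ = φ₀·exp(−β·d) = 0.56 × exp(−0.47 × 1.1) = 0.56 × exp(−0.517)
  = 0.56 × 0.5963 = 0.3339

33.4%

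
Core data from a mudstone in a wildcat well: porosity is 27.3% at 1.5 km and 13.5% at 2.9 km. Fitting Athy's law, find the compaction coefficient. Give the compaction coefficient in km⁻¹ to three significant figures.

0.503 km⁻¹

Athy: n(Z) = n₀ e^(−βZ) ⇒ n₁/n₂ = e^{β(Z₂−Z₁)} ⇒ β = ln(n₁/n₂)/(Z₂−Z₁)
β = ln(0.273/0.135) / (2.9 − 1.5) = ln(2.022) / 1.4 = 0.7042 / 1.4 = 0.503 km⁻¹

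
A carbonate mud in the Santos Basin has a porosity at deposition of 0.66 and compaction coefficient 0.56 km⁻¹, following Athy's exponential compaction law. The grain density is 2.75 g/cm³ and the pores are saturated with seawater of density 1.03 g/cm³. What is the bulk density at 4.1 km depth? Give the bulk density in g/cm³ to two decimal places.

2.64 g/cm³

Porosity at depth: n = 0.66·exp(−0.56×4.1) = 0.66×0.1007 = 0.0664
Bulk density: ρ_b = (1−n)ρ_g + n·ρ_f = 0.9336×2.75 + 0.0664×1.03
       = 2.567 + 0.068 = 2.636 g/cm³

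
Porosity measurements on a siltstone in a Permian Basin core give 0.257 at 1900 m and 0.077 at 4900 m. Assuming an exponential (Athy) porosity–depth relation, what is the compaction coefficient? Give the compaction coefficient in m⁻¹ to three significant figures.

Working in km (1 km = 1000 m; k in km⁻¹ = k in m⁻¹ × 1000):
Athy: phi(d) = phi₀ e^(−kd) ⇒ phi₁/phi₂ = e^{k(d₂−d₁)} ⇒ k = ln(phi₁/phi₂)/(d₂−d₁)
k = ln(0.257/0.077) / (4.9 − 1.9) = ln(3.338) / 3 = 1.2053 / 3 = 0.4018 km⁻¹

0.000402 m⁻¹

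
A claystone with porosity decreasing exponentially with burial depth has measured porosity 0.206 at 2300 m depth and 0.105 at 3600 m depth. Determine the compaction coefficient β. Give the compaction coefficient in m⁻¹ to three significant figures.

Working in km (1 km = 1000 m; β in km⁻¹ = β in m⁻¹ × 1000):
Athy: phi(z) = phi₀ e^(−βz) ⇒ phi₁/phi₂ = e^{β(z₂−z₁)} ⇒ β = ln(phi₁/phi₂)/(z₂−z₁)
β = ln(0.206/0.105) / (3.6 − 2.3) = ln(1.962) / 1.3 = 0.6739 / 1.3 = 0.5184 km⁻¹

0.000518 m⁻¹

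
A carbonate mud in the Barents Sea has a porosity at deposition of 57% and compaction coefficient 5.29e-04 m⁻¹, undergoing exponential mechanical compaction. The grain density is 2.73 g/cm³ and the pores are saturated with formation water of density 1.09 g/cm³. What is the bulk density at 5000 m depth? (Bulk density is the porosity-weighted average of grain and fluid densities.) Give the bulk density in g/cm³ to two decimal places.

Working in km (1 km = 1000 m; β in km⁻¹ = β in m⁻¹ × 1000):
Porosity at depth: n = 0.57·exp(−0.529×5) = 0.57×0.0710 = 0.0405
Bulk density: ρ_b = (1−n)ρ_g + n·ρ_f = 0.9595×2.73 + 0.0405×1.09
       = 2.620 + 0.044 = 2.664 g/cm³

2.66 g/cm³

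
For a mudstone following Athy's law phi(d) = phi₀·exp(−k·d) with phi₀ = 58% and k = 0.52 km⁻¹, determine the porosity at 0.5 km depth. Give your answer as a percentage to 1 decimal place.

44.7%

phi = phi₀·exp(−k·d) = 0.58 × exp(−0.52 × 0.5) = 0.58 × exp(−0.26)
  = 0.58 × 0.7711 = 0.4472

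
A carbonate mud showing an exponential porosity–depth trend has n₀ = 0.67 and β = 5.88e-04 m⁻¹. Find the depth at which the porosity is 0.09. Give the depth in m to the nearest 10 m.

Working in km (1 km = 1000 m; β in km⁻¹ = β in m⁻¹ × 1000):
Invert Athy's law: d = ln(n₀/n) / β
d = ln(0.67/0.09) / 0.588 = ln(7.444) / 0.588 = 2.0075 / 0.588 = 3.414 km

3410 m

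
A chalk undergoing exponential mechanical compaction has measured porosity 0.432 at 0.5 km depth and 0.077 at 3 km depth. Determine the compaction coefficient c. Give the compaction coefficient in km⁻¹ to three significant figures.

Athy: n(Z) = n₀ e^(−cZ) ⇒ n₁/n₂ = e^{c(Z₂−Z₁)} ⇒ c = ln(n₁/n₂)/(Z₂−Z₁)
c = ln(0.432/0.077) / (3 − 0.5) = ln(5.61) / 2.5 = 1.7246 / 2.5 = 0.6898 km⁻¹

0.690 km⁻¹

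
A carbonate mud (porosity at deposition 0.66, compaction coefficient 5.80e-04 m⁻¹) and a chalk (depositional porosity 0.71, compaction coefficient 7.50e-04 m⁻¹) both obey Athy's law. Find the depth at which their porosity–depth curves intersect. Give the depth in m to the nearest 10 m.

Working in km (1 km = 1000 m; k in km⁻¹ = k in m⁻¹ × 1000):
Set n₀ₐ e^(−kₐz) = n₀ᵦ e^(−kᵦz) ⇒ ln(n₀ₐ/n₀ᵦ) = (kₐ − kᵦ)·z
z = ln(0.66/0.71) / (0.58 − 0.75) = -0.0730 / -0.17 = 0.430 km

430 m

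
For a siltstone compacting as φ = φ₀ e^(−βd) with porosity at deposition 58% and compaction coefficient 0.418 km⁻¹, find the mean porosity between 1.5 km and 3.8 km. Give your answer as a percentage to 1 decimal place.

⟨φ⟩ = (1/(d₂−d₁)) ∫ φ₀ e^(−βd) dd = φ₀·(e^(−β·d₁) − e^(−β·d₂)) / (β·(d₂−d₁))
e^(−0.418×1.5) = 0.5342; e^(−0.418×3.8) = 0.2043
⟨φ⟩ = 0.58 × (0.5342 − 0.2043) / (0.418 × 2.3) = 0.58 × 0.3432 = 0.1990

19.9%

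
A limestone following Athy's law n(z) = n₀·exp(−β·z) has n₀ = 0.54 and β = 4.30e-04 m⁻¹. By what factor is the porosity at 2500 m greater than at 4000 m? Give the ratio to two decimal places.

Working in km (1 km = 1000 m; β in km⁻¹ = β in m⁻¹ × 1000):
n(z₁)/n(z₂) = e^(−β·z₁)/e^(−β·z₂) = e^{β(z₂−z₁)}
= exp(0.43 × 1.5) = exp(0.645) = 1.9060

1.91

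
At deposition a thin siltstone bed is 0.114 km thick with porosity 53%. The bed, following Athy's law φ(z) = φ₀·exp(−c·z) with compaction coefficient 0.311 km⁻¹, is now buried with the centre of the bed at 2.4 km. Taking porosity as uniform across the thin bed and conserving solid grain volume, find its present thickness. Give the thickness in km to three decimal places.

0.072 km

Porosity at 2.4 km: φ = 0.53·exp(−0.311×2.4) = 0.2513
Solid-volume conservation: h(1−φ) = h₀(1−φ₀) ⇒ h = h₀·(1−φ₀)/(1−φ)
h = 0.114 × (1 − 0.53)/(1 − 0.2513) = 0.114 × 0.6277 = 0.0716 km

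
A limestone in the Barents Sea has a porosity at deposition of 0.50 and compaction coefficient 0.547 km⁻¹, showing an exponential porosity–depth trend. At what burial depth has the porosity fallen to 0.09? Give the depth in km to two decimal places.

Invert Athy's law: d = ln(n₀/n) / c
d = ln(0.5/0.09) / 0.547 = ln(5.556) / 0.547 = 1.7148 / 0.547 = 3.135 km

3.13 km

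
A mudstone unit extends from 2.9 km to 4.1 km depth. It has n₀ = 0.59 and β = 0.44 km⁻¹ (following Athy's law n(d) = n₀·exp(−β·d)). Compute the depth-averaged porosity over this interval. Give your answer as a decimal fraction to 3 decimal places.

⟨n⟩ = (1/(d₂−d₁)) ∫ n₀ e^(−βd) dd = n₀·(e^(−β·d₁) − e^(−β·d₂)) / (β·(d₂−d₁))
e^(−0.44×2.9) = 0.2792; e^(−0.44×4.1) = 0.1646
⟨n⟩ = 0.59 × (0.2792 − 0.1646) / (0.44 × 1.2) = 0.59 × 0.2169 = 0.1280

0.128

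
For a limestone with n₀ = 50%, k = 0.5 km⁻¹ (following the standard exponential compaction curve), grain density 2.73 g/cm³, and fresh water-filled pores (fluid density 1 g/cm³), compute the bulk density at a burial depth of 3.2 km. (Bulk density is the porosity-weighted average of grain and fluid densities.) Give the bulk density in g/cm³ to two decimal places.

Porosity at depth: n = 0.5·exp(−0.5×3.2) = 0.5×0.2019 = 0.1009
Bulk density: ρ_b = (1−n)ρ_g + n·ρ_f = 0.8991×2.73 + 0.1009×1
       = 2.454 + 0.101 = 2.555 g/cm³

2.56 g/cm³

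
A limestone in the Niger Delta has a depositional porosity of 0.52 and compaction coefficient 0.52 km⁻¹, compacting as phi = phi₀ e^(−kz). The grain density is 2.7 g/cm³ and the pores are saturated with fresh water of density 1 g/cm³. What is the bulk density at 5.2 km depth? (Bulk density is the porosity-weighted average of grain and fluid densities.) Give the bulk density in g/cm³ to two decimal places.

Porosity at depth: phi = 0.52·exp(−0.52×5.2) = 0.52×0.0669 = 0.0348
Bulk density: ρ_b = (1−phi)ρ_g + phi·ρ_f = 0.9652×2.7 + 0.0348×1
       = 2.606 + 0.035 = 2.641 g/cm³

2.64 g/cm³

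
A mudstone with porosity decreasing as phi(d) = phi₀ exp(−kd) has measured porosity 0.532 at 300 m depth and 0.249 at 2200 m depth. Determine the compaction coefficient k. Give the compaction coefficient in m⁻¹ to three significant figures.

0.000400 m⁻¹

Working in km (1 km = 1000 m; k in km⁻¹ = k in m⁻¹ × 1000):
Athy: phi(d) = phi₀ e^(−kd) ⇒ phi₁/phi₂ = e^{k(d₂−d₁)} ⇒ k = ln(phi₁/phi₂)/(d₂−d₁)
k = ln(0.532/0.249) / (2.2 − 0.3) = ln(2.137) / 1.9 = 0.7592 / 1.9 = 0.3996 km⁻¹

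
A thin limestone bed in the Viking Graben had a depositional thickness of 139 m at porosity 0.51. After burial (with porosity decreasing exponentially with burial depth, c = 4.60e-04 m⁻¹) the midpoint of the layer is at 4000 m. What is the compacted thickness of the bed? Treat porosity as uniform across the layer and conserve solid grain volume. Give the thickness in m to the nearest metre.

74 m

Working in km (1 km = 1000 m; c in km⁻¹ = c in m⁻¹ × 1000):
Porosity at 4 km: n = 0.51·exp(−0.46×4) = 0.0810
Solid-volume conservation: h(1−n) = h₀(1−n₀) ⇒ h = h₀·(1−n₀)/(1−n)
h = 0.139 × (1 − 0.51)/(1 − 0.0810) = 0.139 × 0.5332 = 0.0741 km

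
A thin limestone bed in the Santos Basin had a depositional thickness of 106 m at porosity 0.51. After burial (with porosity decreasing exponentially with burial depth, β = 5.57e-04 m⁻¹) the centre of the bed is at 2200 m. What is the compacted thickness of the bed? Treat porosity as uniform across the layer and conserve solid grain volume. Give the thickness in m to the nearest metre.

Working in km (1 km = 1000 m; β in km⁻¹ = β in m⁻¹ × 1000):
Porosity at 2.2 km: n = 0.51·exp(−0.557×2.2) = 0.1498
Solid-volume conservation: h(1−n) = h₀(1−n₀) ⇒ h = h₀·(1−n₀)/(1−n)
h = 0.106 × (1 − 0.51)/(1 − 0.1498) = 0.106 × 0.5763 = 0.0611 km

61 m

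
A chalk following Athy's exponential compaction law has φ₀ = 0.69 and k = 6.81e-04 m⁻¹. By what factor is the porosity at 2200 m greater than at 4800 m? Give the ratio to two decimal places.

5.87

Working in km (1 km = 1000 m; k in km⁻¹ = k in m⁻¹ × 1000):
φ(d₁)/φ(d₂) = e^(−k·d₁)/e^(−k·d₂) = e^{k(d₂−d₁)}
= exp(0.681 × 2.6) = exp(1.771) = 5.8744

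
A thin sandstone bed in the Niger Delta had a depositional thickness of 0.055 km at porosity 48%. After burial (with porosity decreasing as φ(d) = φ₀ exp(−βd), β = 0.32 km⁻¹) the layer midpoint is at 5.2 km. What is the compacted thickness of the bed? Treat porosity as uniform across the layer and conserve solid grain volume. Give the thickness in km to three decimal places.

0.031 km

Porosity at 5.2 km: φ = 0.48·exp(−0.32×5.2) = 0.0909
Solid-volume conservation: h(1−φ) = h₀(1−φ₀) ⇒ h = h₀·(1−φ₀)/(1−φ)
h = 0.055 × (1 − 0.48)/(1 − 0.0909) = 0.055 × 0.5720 = 0.0315 km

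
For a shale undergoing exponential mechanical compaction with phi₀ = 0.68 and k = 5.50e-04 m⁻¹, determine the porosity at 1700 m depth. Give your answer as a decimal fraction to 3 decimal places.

0.267

Working in km (1 km = 1000 m; k in km⁻¹ = k in m⁻¹ × 1000):
phi = phi₀·exp(−k·Z) = 0.68 × exp(−0.55 × 1.7) = 0.68 × exp(−0.935)
  = 0.68 × 0.3926 = 0.2670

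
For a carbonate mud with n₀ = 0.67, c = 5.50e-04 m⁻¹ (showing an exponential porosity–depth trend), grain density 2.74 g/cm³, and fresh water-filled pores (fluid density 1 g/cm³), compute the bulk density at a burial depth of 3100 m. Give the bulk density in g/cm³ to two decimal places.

2.53 g/cm³

Working in km (1 km = 1000 m; c in km⁻¹ = c in m⁻¹ × 1000):
Porosity at depth: n = 0.67·exp(−0.55×3.1) = 0.67×0.1818 = 0.1218
Bulk density: ρ_b = (1−n)ρ_g + n·ρ_f = 0.8782×2.74 + 0.1218×1
       = 2.406 + 0.122 = 2.528 g/cm³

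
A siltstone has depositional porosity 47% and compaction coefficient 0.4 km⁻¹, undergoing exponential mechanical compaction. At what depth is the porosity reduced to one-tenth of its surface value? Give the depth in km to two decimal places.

5.76 km

n/n₀ = 1/10 ⇒ exp(−k·d) = 1/10 ⇒ d = ln(10) / k
d = 2.3026 / 0.4 = 5.756 km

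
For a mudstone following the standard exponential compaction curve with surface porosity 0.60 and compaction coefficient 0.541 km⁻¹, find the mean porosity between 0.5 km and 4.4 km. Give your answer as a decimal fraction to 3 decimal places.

0.191

⟨n⟩ = (1/(Z₂−Z₁)) ∫ n₀ e^(−kZ) dZ = n₀·(e^(−k·Z₁) − e^(−k·Z₂)) / (k·(Z₂−Z₁))
e^(−0.541×0.5) = 0.7630; e^(−0.541×4.4) = 0.0925
⟨n⟩ = 0.6 × (0.7630 − 0.0925) / (0.541 × 3.9) = 0.6 × 0.3178 = 0.1907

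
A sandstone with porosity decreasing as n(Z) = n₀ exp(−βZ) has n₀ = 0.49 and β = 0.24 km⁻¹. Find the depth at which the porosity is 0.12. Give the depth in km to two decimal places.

Invert Athy's law: Z = ln(n₀/n) / β
Z = ln(0.49/0.12) / 0.24 = ln(4.083) / 0.24 = 1.4069 / 0.24 = 5.862 km

5.86 km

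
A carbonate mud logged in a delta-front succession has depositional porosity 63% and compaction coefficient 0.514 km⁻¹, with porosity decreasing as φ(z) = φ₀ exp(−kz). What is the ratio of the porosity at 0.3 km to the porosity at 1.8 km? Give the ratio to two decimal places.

2.16

φ(z₁)/φ(z₂) = e^(−k·z₁)/e^(−k·z₂) = e^{k(z₂−z₁)}
= exp(0.514 × 1.5) = exp(0.771) = 2.1619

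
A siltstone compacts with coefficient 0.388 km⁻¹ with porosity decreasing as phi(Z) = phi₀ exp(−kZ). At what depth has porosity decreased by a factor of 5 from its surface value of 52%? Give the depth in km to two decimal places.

4.15 km

phi/phi₀ = 1/5 ⇒ exp(−k·Z) = 1/5 ⇒ Z = ln(5) / k
Z = 1.6094 / 0.388 = 4.148 km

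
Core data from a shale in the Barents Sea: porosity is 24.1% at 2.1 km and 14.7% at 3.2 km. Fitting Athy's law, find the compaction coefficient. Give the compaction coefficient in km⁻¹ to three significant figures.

0.449 km⁻¹

Athy: φ(Z) = φ₀ e^(−cZ) ⇒ φ₁/φ₂ = e^{c(Z₂−Z₁)} ⇒ c = ln(φ₁/φ₂)/(Z₂−Z₁)
c = ln(0.241/0.147) / (3.2 − 2.1) = ln(1.639) / 1.1 = 0.4944 / 1.1 = 0.4494 km⁻¹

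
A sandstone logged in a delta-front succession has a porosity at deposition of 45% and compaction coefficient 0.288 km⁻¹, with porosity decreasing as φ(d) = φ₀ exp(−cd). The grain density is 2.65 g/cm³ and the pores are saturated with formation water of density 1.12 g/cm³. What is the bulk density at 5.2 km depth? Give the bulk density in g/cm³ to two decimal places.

Porosity at depth: φ = 0.45·exp(−0.288×5.2) = 0.45×0.2237 = 0.1006
Bulk density: ρ_b = (1−φ)ρ_g + φ·ρ_f = 0.8994×2.65 + 0.1006×1.12
       = 2.383 + 0.113 = 2.496 g/cm³

2.50 g/cm³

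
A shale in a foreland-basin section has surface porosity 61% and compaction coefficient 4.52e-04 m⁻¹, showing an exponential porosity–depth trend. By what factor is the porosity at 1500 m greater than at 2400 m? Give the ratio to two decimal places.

Working in km (1 km = 1000 m; c in km⁻¹ = c in m⁻¹ × 1000):
φ(z₁)/φ(z₂) = e^(−c·z₁)/e^(−c·z₂) = e^{c(z₂−z₁)}
= exp(0.452 × 0.9) = exp(0.4068) = 1.5020

1.50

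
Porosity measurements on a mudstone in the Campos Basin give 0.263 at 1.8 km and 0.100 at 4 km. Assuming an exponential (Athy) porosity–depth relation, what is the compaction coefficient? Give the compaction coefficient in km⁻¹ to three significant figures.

0.440 km⁻¹

Athy: phi(d) = phi₀ e^(−kd) ⇒ phi₁/phi₂ = e^{k(d₂−d₁)} ⇒ k = ln(phi₁/phi₂)/(d₂−d₁)
k = ln(0.263/0.1) / (4 − 1.8) = ln(2.63) / 2.2 = 0.9670 / 2.2 = 0.4395 km⁻¹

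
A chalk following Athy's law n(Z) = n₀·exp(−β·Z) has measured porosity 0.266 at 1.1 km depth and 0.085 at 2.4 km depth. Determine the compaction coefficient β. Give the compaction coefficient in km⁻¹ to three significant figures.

Athy: n(Z) = n₀ e^(−βZ) ⇒ n₁/n₂ = e^{β(Z₂−Z₁)} ⇒ β = ln(n₁/n₂)/(Z₂−Z₁)
β = ln(0.266/0.085) / (2.4 − 1.1) = ln(3.129) / 1.3 = 1.1408 / 1.3 = 0.8776 km⁻¹

0.878 km⁻¹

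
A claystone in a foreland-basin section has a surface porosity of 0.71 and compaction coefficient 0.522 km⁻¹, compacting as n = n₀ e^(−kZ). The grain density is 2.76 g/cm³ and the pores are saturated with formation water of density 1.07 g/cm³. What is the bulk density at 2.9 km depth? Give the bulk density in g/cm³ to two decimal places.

Porosity at depth: n = 0.71·exp(−0.522×2.9) = 0.71×0.2201 = 0.1563
Bulk density: ρ_b = (1−n)ρ_g + n·ρ_f = 0.8437×2.76 + 0.1563×1.07
       = 2.329 + 0.167 = 2.496 g/cm³

2.50 g/cm³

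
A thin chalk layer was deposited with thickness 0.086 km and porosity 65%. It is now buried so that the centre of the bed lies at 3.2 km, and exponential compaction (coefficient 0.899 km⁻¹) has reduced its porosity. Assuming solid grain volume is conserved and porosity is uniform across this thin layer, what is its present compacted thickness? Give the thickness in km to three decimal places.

0.031 km

Porosity at 3.2 km: phi = 0.65·exp(−0.899×3.2) = 0.0366
Solid-volume conservation: h(1−phi) = h₀(1−phi₀) ⇒ h = h₀·(1−phi₀)/(1−phi)
h = 0.086 × (1 − 0.65)/(1 − 0.0366) = 0.086 × 0.3633 = 0.0312 km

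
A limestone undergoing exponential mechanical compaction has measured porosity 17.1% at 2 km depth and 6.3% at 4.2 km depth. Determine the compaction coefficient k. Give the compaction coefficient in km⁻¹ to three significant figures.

Athy: φ(d) = φ₀ e^(−kd) ⇒ φ₁/φ₂ = e^{k(d₂−d₁)} ⇒ k = ln(φ₁/φ₂)/(d₂−d₁)
k = ln(0.171/0.063) / (4.2 − 2) = ln(2.714) / 2.2 = 0.9985 / 2.2 = 0.4539 km⁻¹

0.454 km⁻¹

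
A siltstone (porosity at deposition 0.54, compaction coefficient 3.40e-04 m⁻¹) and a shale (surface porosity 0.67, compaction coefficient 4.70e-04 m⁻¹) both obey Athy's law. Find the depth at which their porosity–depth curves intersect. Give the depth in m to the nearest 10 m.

Working in km (1 km = 1000 m; β in km⁻¹ = β in m⁻¹ × 1000):
Set φ₀ₐ e^(−βₐZ) = φ₀ᵦ e^(−βᵦZ) ⇒ ln(φ₀ₐ/φ₀ᵦ) = (βₐ − βᵦ)·Z
Z = ln(0.54/0.67) / (0.34 − 0.47) = -0.2157 / -0.13 = 1.659 km

1660 m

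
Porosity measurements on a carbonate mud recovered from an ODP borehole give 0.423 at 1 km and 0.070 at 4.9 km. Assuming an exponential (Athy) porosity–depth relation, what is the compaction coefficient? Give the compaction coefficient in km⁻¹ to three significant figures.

0.461 km⁻¹

Athy: n(Z) = n₀ e^(−βZ) ⇒ n₁/n₂ = e^{β(Z₂−Z₁)} ⇒ β = ln(n₁/n₂)/(Z₂−Z₁)
β = ln(0.423/0.07) / (4.9 − 1) = ln(6.043) / 3.9 = 1.7989 / 3.9 = 0.4613 km⁻¹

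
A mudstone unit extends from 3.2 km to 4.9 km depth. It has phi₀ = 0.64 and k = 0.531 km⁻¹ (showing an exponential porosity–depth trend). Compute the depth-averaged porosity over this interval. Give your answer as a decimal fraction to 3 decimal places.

0.077

⟨phi⟩ = (1/(Z₂−Z₁)) ∫ phi₀ e^(−kZ) dZ = phi₀·(e^(−k·Z₁) − e^(−k·Z₂)) / (k·(Z₂−Z₁))
e^(−0.531×3.2) = 0.1828; e^(−0.531×4.9) = 0.0741
⟨phi⟩ = 0.64 × (0.1828 − 0.0741) / (0.531 × 1.7) = 0.64 × 0.1204 = 0.0771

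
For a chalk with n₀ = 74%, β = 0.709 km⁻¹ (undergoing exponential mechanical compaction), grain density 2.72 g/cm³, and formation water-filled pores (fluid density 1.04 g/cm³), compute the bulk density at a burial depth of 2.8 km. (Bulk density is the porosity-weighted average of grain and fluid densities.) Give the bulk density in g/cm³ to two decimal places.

2.55 g/cm³

Porosity at depth: n = 0.74·exp(−0.709×2.8) = 0.74×0.1374 = 0.1016
Bulk density: ρ_b = (1−n)ρ_g + n·ρ_f = 0.8984×2.72 + 0.1016×1.04
       = 2.444 + 0.106 = 2.549 g/cm³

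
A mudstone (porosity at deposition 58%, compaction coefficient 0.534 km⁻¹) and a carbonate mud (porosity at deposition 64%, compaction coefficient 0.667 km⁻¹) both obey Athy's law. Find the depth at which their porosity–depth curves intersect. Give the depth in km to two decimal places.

Set φ₀ₐ e^(−kₐd) = φ₀ᵦ e^(−kᵦd) ⇒ ln(φ₀ₐ/φ₀ᵦ) = (kₐ − kᵦ)·d
d = ln(0.58/0.64) / (0.534 − 0.667) = -0.0984 / -0.133 = 0.740 km

0.74 km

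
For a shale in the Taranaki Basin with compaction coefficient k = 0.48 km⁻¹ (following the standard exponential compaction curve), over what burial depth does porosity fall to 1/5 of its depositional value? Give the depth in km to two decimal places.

3.35 km

n/n₀ = 1/5 ⇒ exp(−k·Z) = 1/5 ⇒ Z = ln(5) / k
Z = 1.6094 / 0.48 = 3.353 km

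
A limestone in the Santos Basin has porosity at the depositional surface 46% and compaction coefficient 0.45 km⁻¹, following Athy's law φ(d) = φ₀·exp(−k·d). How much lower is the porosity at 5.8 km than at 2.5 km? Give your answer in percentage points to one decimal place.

φ(2.5) = 0.46·e^(−0.45×2.5) = 0.1493
φ(5.8) = 0.46·e^(−0.45×5.8) = 0.0338
Δφ = 0.1493 − 0.0338 = 0.1155

11.6 percentage points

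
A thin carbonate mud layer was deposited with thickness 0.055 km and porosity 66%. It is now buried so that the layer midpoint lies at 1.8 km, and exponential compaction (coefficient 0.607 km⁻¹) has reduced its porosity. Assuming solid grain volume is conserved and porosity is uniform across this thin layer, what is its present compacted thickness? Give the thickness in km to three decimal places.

0.024 km

Porosity at 1.8 km: n = 0.66·exp(−0.607×1.8) = 0.2213
Solid-volume conservation: h(1−n) = h₀(1−n₀) ⇒ h = h₀·(1−n₀)/(1−n)
h = 0.055 × (1 − 0.66)/(1 − 0.2213) = 0.055 × 0.4366 = 0.0240 km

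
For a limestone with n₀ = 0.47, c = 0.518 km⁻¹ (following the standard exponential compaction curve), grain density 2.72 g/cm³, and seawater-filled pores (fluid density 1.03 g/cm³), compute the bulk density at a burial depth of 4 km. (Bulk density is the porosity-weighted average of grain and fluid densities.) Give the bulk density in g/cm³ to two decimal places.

2.62 g/cm³

Porosity at depth: n = 0.47·exp(−0.518×4) = 0.47×0.1259 = 0.0592
Bulk density: ρ_b = (1−n)ρ_g + n·ρ_f = 0.9408×2.72 + 0.0592×1.03
       = 2.559 + 0.061 = 2.620 g/cm³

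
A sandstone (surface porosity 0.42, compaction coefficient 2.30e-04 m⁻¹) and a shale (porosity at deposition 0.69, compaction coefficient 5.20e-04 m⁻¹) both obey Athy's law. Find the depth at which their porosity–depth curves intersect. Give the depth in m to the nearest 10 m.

1710 m

Working in km (1 km = 1000 m; c in km⁻¹ = c in m⁻¹ × 1000):
Set phi₀ₐ e^(−cₐZ) = phi₀ᵦ e^(−cᵦZ) ⇒ ln(phi₀ₐ/phi₀ᵦ) = (cₐ − cᵦ)·Z
Z = ln(0.42/0.69) / (0.23 − 0.52) = -0.4964 / -0.29 = 1.712 km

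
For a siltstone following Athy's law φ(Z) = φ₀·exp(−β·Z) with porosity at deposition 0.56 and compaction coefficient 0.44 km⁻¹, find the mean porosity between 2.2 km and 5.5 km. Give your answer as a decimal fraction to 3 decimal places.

0.112

⟨φ⟩ = (1/(Z₂−Z₁)) ∫ φ₀ e^(−βZ) dZ = φ₀·(e^(−β·Z₁) − e^(−β·Z₂)) / (β·(Z₂−Z₁))
e^(−0.44×2.2) = 0.3798; e^(−0.44×5.5) = 0.0889
⟨φ⟩ = 0.56 × (0.3798 − 0.0889) / (0.44 × 3.3) = 0.56 × 0.2004 = 0.1122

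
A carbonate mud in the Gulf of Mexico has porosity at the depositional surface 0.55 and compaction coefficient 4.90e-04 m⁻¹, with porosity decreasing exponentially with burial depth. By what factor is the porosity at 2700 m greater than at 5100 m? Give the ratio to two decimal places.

3.24

Working in km (1 km = 1000 m; c in km⁻¹ = c in m⁻¹ × 1000):
phi(z₁)/phi(z₂) = e^(−c·z₁)/e^(−c·z₂) = e^{c(z₂−z₁)}
= exp(0.49 × 2.4) = exp(1.176) = 3.2414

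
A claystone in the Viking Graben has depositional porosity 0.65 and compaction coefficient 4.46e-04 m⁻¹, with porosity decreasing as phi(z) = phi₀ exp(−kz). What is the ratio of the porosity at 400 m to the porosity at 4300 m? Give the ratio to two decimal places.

5.69

Working in km (1 km = 1000 m; k in km⁻¹ = k in m⁻¹ × 1000):
phi(z₁)/phi(z₂) = e^(−k·z₁)/e^(−k·z₂) = e^{k(z₂−z₁)}
= exp(0.446 × 3.9) = exp(1.739) = 5.6939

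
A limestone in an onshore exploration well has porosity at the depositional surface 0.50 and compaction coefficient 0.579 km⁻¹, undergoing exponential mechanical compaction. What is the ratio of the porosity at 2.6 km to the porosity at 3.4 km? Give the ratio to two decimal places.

1.59

φ(z₁)/φ(z₂) = e^(−β·z₁)/e^(−β·z₂) = e^{β(z₂−z₁)}
= exp(0.579 × 0.8) = exp(0.4632) = 1.5892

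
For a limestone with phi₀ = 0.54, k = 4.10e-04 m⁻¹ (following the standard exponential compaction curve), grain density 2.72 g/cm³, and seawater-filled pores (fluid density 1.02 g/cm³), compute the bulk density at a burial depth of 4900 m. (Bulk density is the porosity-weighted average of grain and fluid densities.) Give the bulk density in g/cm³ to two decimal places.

Working in km (1 km = 1000 m; k in km⁻¹ = k in m⁻¹ × 1000):
Porosity at depth: phi = 0.54·exp(−0.41×4.9) = 0.54×0.1341 = 0.0724
Bulk density: ρ_b = (1−phi)ρ_g + phi·ρ_f = 0.9276×2.72 + 0.0724×1.02
       = 2.523 + 0.074 = 2.597 g/cm³

2.60 g/cm³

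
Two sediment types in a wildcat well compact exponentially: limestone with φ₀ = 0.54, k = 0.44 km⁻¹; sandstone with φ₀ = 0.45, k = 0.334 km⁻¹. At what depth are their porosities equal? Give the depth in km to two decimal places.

Set φ₀ₐ e^(−kₐd) = φ₀ᵦ e^(−kᵦd) ⇒ ln(φ₀ₐ/φ₀ᵦ) = (kₐ − kᵦ)·d
d = ln(0.54/0.45) / (0.44 − 0.334) = 0.1823 / 0.106 = 1.720 km

1.72 km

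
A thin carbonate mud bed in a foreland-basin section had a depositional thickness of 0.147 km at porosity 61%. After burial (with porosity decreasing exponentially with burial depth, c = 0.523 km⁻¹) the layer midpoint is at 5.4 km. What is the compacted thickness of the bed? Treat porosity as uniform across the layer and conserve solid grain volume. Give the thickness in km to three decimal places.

0.059 km

Porosity at 5.4 km: phi = 0.61·exp(−0.523×5.4) = 0.0362
Solid-volume conservation: h(1−phi) = h₀(1−phi₀) ⇒ h = h₀·(1−phi₀)/(1−phi)
h = 0.147 × (1 − 0.61)/(1 − 0.0362) = 0.147 × 0.4047 = 0.0595 km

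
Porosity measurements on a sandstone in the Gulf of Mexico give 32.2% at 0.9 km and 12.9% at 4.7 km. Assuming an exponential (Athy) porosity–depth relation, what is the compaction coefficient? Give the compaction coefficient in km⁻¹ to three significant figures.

0.241 km⁻¹

Athy: n(d) = n₀ e^(−βd) ⇒ n₁/n₂ = e^{β(d₂−d₁)} ⇒ β = ln(n₁/n₂)/(d₂−d₁)
β = ln(0.322/0.129) / (4.7 − 0.9) = ln(2.496) / 3.8 = 0.9147 / 3.8 = 0.2407 km⁻¹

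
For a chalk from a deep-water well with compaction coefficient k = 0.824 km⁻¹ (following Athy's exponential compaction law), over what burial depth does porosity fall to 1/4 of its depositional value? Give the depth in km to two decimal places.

1.68 km

phi/phi₀ = 1/4 ⇒ exp(−k·Z) = 1/4 ⇒ Z = ln(4) / k
Z = 1.3863 / 0.824 = 1.682 km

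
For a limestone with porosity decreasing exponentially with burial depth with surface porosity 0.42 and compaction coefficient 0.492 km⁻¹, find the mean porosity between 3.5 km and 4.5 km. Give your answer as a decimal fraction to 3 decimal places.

0.059

⟨n⟩ = (1/(z₂−z₁)) ∫ n₀ e^(−βz) dz = n₀·(e^(−β·z₁) − e^(−β·z₂)) / (β·(z₂−z₁))
e^(−0.492×3.5) = 0.1787; e^(−0.492×4.5) = 0.1093
⟨n⟩ = 0.42 × (0.1787 − 0.1093) / (0.492 × 1) = 0.42 × 0.1411 = 0.0593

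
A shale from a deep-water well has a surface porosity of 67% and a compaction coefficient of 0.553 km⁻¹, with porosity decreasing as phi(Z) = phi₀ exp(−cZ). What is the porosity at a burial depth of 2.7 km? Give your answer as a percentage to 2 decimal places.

phi = phi₀·exp(−c·Z) = 0.67 × exp(−0.553 × 2.7) = 0.67 × exp(−1.493)
  = 0.67 × 0.2247 = 0.1505

15.05%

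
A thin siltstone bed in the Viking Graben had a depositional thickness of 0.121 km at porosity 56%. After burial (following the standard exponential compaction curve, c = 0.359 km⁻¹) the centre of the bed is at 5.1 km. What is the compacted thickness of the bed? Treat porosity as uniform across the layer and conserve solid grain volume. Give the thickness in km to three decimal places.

Porosity at 5.1 km: φ = 0.56·exp(−0.359×5.1) = 0.0898
Solid-volume conservation: h(1−φ) = h₀(1−φ₀) ⇒ h = h₀·(1−φ₀)/(1−φ)
h = 0.121 × (1 − 0.56)/(1 − 0.0898) = 0.121 × 0.4834 = 0.0585 km

0.058 km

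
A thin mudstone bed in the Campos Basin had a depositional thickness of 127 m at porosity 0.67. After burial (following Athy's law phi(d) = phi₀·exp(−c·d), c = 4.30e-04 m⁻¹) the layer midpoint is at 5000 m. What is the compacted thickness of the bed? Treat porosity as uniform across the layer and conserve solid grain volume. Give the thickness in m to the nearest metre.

Working in km (1 km = 1000 m; c in km⁻¹ = c in m⁻¹ × 1000):
Porosity at 5 km: phi = 0.67·exp(−0.43×5) = 0.0780
Solid-volume conservation: h(1−phi) = h₀(1−phi₀) ⇒ h = h₀·(1−phi₀)/(1−phi)
h = 0.127 × (1 − 0.67)/(1 − 0.0780) = 0.127 × 0.3579 = 0.0455 km

45 m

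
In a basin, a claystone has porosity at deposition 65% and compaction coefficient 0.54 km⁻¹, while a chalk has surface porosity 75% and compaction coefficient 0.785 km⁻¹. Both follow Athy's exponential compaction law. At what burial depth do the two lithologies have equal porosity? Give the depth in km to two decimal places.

0.58 km

Set n₀ₐ e^(−βₐz) = n₀ᵦ e^(−βᵦz) ⇒ ln(n₀ₐ/n₀ᵦ) = (βₐ − βᵦ)·z
z = ln(0.65/0.75) / (0.54 − 0.785) = -0.1431 / -0.245 = 0.584 km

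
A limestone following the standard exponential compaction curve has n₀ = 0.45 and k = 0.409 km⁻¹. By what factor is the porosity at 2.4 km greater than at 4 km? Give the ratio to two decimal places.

n(d₁)/n(d₂) = e^(−k·d₁)/e^(−k·d₂) = e^{k(d₂−d₁)}
= exp(0.409 × 1.6) = exp(0.6544) = 1.9240

1.92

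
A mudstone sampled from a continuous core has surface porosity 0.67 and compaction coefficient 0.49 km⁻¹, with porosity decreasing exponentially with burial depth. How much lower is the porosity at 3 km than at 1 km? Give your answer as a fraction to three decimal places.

0.256

phi(1) = 0.67·e^(−0.49×1) = 0.4105
phi(3) = 0.67·e^(−0.49×3) = 0.1541
Δphi = 0.4105 − 0.1541 = 0.2564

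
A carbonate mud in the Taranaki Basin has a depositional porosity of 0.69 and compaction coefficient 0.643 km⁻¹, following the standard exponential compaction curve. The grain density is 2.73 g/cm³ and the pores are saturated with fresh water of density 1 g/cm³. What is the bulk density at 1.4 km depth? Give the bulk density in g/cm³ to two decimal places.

2.24 g/cm³

Porosity at depth: n = 0.69·exp(−0.643×1.4) = 0.69×0.4065 = 0.2805
Bulk density: ρ_b = (1−n)ρ_g + n·ρ_f = 0.7195×2.73 + 0.2805×1
       = 1.964 + 0.280 = 2.245 g/cm³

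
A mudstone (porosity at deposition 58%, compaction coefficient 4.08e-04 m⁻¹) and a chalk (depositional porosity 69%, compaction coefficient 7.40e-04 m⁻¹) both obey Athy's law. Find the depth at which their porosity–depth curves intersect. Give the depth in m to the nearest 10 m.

Working in km (1 km = 1000 m; β in km⁻¹ = β in m⁻¹ × 1000):
Set n₀ₐ e^(−βₐZ) = n₀ᵦ e^(−βᵦZ) ⇒ ln(n₀ₐ/n₀ᵦ) = (βₐ − βᵦ)·Z
Z = ln(0.58/0.69) / (0.408 − 0.74) = -0.1737 / -0.332 = 0.523 km

520 m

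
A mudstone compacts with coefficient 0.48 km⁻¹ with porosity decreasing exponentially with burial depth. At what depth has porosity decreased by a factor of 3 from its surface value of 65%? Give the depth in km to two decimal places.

2.29 km

phi/phi₀ = 1/3 ⇒ exp(−k·z) = 1/3 ⇒ z = ln(3) / k
z = 1.0986 / 0.48 = 2.289 km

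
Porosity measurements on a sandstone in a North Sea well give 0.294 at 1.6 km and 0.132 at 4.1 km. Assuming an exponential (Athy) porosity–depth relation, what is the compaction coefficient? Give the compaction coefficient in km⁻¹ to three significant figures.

Athy: phi(Z) = phi₀ e^(−cZ) ⇒ phi₁/phi₂ = e^{c(Z₂−Z₁)} ⇒ c = ln(phi₁/phi₂)/(Z₂−Z₁)
c = ln(0.294/0.132) / (4.1 − 1.6) = ln(2.227) / 2.5 = 0.8008 / 2.5 = 0.3203 km⁻¹

0.320 km⁻¹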